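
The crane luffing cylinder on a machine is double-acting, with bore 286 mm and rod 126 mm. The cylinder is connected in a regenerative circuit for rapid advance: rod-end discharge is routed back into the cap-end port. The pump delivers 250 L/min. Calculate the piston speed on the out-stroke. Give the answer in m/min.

v ≈ 20.0 m/min

In regeneration the rod-end outflow joins the pump flow into the cap end, so the net volume the pump must supply per unit advance equals the rod cross-section area.
Rod cross-section A_rod = π/4 × (126 mm)² = 12470 mm^2
v = Q_pump / A_rod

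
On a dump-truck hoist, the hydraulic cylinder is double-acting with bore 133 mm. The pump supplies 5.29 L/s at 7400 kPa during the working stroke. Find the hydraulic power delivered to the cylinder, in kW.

Hydraulic power = P × Q

W ≈ 39.1 kW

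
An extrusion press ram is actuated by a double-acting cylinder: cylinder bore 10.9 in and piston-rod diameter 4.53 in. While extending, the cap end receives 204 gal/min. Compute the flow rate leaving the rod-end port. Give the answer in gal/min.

Q_out ≈ 169 gal/min

Cap-side area A_cap = π/4 × (10.9 in)² = 93.31 in^2
Rod-side annular area A_ann = π/4 × (10.9² − 4.53²) = 77.20 in^2
Piston speed v = Q_in/A_cap; rod-end outflow Q_out = v × A_ann = Q_in × A_ann/A_cap.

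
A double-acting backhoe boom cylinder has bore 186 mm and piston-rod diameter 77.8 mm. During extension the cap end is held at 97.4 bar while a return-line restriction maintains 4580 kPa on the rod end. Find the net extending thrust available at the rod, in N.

F ≈ 1.62e5 N

Cap-side area A_cap = π/4 × (186 mm)² = 27170 mm^2
Rod-side annular area A_ann = π/4 × (186² − 77.8²) = 22420 mm^2
Net thrust = P_cap·A_cap − P_rod·A_ann = 2.647e5 N − 1.027e5 N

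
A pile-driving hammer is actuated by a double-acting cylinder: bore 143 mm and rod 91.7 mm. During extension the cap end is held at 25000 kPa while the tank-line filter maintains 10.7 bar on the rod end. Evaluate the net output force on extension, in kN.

Cap-side area A_cap = π/4 × (143 mm)² = 16060 mm^2
Rod-side annular area A_ann = π/4 × (143² − 91.7²) = 9456 mm^2
Net thrust = P_cap·A_cap − P_rod·A_ann = 401.5 kN − 10.12 kN

F ≈ 391 kN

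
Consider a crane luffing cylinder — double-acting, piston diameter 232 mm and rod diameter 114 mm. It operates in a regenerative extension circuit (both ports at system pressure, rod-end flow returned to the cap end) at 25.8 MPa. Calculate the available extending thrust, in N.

With equal pressure on both faces, forces on the annular region cancel; the net push is pressure × rod cross-section.
Rod cross-section A_rod = π/4 × (114 mm)² = 10210 mm^2
F = P × A_rod

F ≈ 2.63e5 N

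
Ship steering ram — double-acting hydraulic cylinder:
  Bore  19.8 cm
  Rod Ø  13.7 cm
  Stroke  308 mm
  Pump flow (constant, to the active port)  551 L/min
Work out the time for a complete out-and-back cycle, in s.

t ≈ 1.57 s

Cap-side area A_cap = π/4 × (19.8 cm)² = 307.9 cm^2
Rod-side annular area A_ann = π/4 × (19.8² − 13.7²) = 160.5 cm^2
t_ext = A_cap·L/Q = 1.033 s
t_ret = A_ann·L/Q = 0.5383 s
t_cycle = t_ext + t_ret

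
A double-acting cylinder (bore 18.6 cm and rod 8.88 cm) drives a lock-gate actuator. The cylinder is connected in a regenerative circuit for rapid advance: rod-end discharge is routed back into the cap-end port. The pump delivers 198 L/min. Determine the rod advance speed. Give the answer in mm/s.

v ≈ 533 mm/s

In regeneration the rod-end outflow joins the pump flow into the cap end, so the net volume the pump must supply per unit advance equals the rod cross-section area.
Rod cross-section A_rod = π/4 × (8.88 cm)² = 61.93 cm^2
v = Q_pump / A_rod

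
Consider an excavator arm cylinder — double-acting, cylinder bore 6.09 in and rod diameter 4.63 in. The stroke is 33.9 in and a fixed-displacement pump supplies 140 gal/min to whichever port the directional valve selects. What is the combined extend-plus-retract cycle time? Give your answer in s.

Cap-side area A_cap = π/4 × (6.09 in)² = 29.13 in^2
Rod-side annular area A_ann = π/4 × (6.09² − 4.63²) = 12.29 in^2
t_ext = A_cap·L/Q = 1.832 s
t_ret = A_ann·L/Q = 0.7731 s
t_cycle = t_ext + t_ret

t ≈ 2.61 s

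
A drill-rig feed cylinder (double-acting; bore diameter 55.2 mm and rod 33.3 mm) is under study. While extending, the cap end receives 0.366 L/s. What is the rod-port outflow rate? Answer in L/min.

Cap-side area A_cap = π/4 × (55.2 mm)² = 2393 mm^2
Rod-side annular area A_ann = π/4 × (55.2² − 33.3²) = 1522 mm^2
Piston speed v = Q_in/A_cap; rod-end outflow Q_out = v × A_ann = Q_in × A_ann/A_cap.

Q_out ≈ 14.0 L/min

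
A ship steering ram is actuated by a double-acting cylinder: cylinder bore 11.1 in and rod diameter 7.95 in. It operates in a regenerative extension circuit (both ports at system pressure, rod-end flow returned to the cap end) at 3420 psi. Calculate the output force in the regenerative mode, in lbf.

With equal pressure on both faces, forces on the annular region cancel; the net push is pressure × rod cross-section.
Rod cross-section A_rod = π/4 × (7.95 in)² = 49.64 in^2
F = P × A_rod

F ≈ 1.70e5 lbf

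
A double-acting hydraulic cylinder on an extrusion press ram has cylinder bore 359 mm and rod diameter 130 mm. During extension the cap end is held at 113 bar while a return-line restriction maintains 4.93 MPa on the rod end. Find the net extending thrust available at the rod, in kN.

Cap-side area A_cap = π/4 × (359 mm)² = 1.012e5 mm^2
Rod-side annular area A_ann = π/4 × (359² − 130²) = 87950 mm^2
Net thrust = P_cap·A_cap − P_rod·A_ann = 1144 kN − 433.6 kN

F ≈ 710 kN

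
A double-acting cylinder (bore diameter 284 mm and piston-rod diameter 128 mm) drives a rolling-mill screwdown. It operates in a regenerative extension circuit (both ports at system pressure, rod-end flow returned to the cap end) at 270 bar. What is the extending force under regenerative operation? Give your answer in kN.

F ≈ 347 kN

With equal pressure on both faces, forces on the annular region cancel; the net push is pressure × rod cross-section.
Rod cross-section A_rod = π/4 × (128 mm)² = 12870 mm^2
F = P × A_rod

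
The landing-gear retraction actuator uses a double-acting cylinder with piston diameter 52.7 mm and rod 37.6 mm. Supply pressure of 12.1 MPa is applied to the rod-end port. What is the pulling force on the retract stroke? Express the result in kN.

Rod-side annular area A_ann = π/4 × (52.7² − 37.6²) = 1071 mm^2
On retraction the pressure acts on the annular area (bore minus rod).
F = P × A_ann

F ≈ 13.0 kN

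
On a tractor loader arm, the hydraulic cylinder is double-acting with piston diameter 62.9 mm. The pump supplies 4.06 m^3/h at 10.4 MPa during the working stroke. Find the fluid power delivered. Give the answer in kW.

W ≈ 11.7 kW

Hydraulic power = P × Q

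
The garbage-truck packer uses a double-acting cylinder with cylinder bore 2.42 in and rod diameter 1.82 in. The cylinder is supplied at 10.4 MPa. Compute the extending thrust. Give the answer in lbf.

F ≈ 6940 lbf

Cap-side area A_cap = π/4 × (2.42 in)² = 4.600 in^2
F = P × A_cap = 10.4 MPa × A_cap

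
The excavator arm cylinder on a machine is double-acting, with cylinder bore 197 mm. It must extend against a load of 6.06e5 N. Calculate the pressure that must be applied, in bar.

Cap-side area A_cap = π/4 × (197 mm)² = 30480 mm^2
P = F / A = 6.06e5 N / A

P ≈ 199 bar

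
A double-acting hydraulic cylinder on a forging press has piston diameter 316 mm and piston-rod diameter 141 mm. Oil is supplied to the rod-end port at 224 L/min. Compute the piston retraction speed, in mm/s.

Rod-side annular area A_ann = π/4 × (316² − 141²) = 62810 mm^2
Flow into the rod-end port fills the annular volume.
v = Q / A

v ≈ 59.4 mm/s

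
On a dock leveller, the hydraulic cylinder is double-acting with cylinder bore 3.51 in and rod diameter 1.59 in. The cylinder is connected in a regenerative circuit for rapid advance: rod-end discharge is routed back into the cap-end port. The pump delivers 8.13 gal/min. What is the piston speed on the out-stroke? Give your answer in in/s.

v ≈ 15.8 in/s

In regeneration the rod-end outflow joins the pump flow into the cap end, so the net volume the pump must supply per unit advance equals the rod cross-section area.
Rod cross-section A_rod = π/4 × (1.59 in)² = 1.986 in^2
v = Q_pump / A_rod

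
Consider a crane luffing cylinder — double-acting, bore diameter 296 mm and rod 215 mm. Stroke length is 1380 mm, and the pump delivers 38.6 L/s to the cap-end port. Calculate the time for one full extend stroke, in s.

t ≈ 2.46 s

Cap-side area A_cap = π/4 × (296 mm)² = 68810 mm^2
Swept volume V = A × L; t = V / Q = A·L / Q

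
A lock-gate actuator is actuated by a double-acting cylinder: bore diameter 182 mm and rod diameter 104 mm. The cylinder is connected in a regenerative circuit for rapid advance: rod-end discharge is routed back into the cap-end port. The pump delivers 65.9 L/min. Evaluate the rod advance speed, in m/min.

In regeneration the rod-end outflow joins the pump flow into the cap end, so the net volume the pump must supply per unit advance equals the rod cross-section area.
Rod cross-section A_rod = π/4 × (104 mm)² = 8495 mm^2
v = Q_pump / A_rod

v ≈ 7.76 m/min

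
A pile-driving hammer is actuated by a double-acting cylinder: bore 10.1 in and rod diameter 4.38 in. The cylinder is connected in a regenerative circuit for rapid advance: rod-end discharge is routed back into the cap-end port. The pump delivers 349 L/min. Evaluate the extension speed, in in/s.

v ≈ 23.6 in/s

In regeneration the rod-end outflow joins the pump flow into the cap end, so the net volume the pump must supply per unit advance equals the rod cross-section area.
Rod cross-section A_rod = π/4 × (4.38 in)² = 15.07 in^2
v = Q_pump / A_rod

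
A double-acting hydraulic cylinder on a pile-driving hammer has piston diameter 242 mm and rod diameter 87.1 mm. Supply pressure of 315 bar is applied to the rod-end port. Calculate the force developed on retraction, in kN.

Rod-side annular area A_ann = π/4 × (242² − 87.1²) = 40040 mm^2
On retraction the pressure acts on the annular area (bore minus rod).
F = P × A_ann

F ≈ 1260 kN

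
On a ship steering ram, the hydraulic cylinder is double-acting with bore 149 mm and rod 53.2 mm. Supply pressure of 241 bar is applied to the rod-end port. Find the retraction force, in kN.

Rod-side annular area A_ann = π/4 × (149² − 53.2²) = 15210 mm^2
On retraction the pressure acts on the annular area (bore minus rod).
F = P × A_ann

F ≈ 367 kN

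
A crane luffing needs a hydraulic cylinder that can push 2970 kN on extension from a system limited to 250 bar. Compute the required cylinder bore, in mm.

D ≈ 389 mm

Extension force acts on the full piston face: F = P × (π/4)D².
D = √(4F / (πP)) = √(4 × 2970 kN / (π × 250 bar))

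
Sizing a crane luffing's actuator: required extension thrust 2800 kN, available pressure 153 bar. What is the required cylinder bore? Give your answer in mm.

Extension force acts on the full piston face: F = P × (π/4)D².
D = √(4F / (πP)) = √(4 × 2800 kN / (π × 153 bar))

D ≈ 483 mm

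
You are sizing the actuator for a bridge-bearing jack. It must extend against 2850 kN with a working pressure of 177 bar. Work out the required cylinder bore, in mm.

D ≈ 453 mm

Extension force acts on the full piston face: F = P × (π/4)D².
D = √(4F / (πP)) = √(4 × 2850 kN / (π × 177 bar))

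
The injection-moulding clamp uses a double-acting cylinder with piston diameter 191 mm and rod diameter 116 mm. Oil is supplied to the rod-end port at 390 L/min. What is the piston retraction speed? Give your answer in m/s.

Rod-side annular area A_ann = π/4 × (191² − 116²) = 18080 mm^2
Flow into the rod-end port fills the annular volume.
v = Q / A

v ≈ 0.359 m/s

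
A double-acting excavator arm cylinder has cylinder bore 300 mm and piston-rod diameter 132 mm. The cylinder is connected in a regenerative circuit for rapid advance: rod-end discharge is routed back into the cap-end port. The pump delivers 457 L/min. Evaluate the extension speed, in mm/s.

In regeneration the rod-end outflow joins the pump flow into the cap end, so the net volume the pump must supply per unit advance equals the rod cross-section area.
Rod cross-section A_rod = π/4 × (132 mm)² = 13680 mm^2
v = Q_pump / A_rod

v ≈ 557 mm/s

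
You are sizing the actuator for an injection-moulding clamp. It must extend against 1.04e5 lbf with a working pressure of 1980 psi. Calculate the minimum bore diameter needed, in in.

D ≈ 8.18 in

Extension force acts on the full piston face: F = P × (π/4)D².
D = √(4F / (πP)) = √(4 × 1.04e5 lbf / (π × 1980 psi))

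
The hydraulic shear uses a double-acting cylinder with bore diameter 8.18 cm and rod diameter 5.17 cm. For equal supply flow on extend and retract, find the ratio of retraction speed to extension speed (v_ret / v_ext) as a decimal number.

v_ret/v_ext ≈ 1.67

Cap-side area A_cap = π/4 × (8.18 cm)² = 52.55 cm^2
Rod-side annular area A_ann = π/4 × (8.18² − 5.17²) = 31.56 cm^2
For equal Q, v ∝ 1/A, so v_ret/v_ext = A_cap/A_ann.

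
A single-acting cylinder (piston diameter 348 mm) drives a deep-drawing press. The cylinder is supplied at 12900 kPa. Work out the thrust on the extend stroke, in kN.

Cap-side area A_cap = π/4 × (348 mm)² = 95110 mm^2
F = P × A_cap = 12900 kPa × A_cap

F ≈ 1230 kN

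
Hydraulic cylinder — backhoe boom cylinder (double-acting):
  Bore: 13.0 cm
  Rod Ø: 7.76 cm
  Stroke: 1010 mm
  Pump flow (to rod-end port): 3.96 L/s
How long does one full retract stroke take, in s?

t ≈ 2.18 s

Rod-side annular area A_ann = π/4 × (13.0² − 7.76²) = 85.44 cm^2
Swept volume V = A × L; t = V / Q = A·L / Q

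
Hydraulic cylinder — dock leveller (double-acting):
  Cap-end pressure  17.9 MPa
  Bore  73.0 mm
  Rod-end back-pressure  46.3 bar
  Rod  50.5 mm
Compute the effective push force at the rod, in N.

F ≈ 64800 N

Cap-side area A_cap = π/4 × (73.0 mm)² = 4185 mm^2
Rod-side annular area A_ann = π/4 × (73.0² − 50.5²) = 2182 mm^2
Net thrust = P_cap·A_cap − P_rod·A_ann = 74920 N − 10100 N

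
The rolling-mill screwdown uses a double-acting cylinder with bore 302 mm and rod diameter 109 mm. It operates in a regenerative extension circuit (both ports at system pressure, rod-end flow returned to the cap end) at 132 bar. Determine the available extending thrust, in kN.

F ≈ 123 kN

With equal pressure on both faces, forces on the annular region cancel; the net push is pressure × rod cross-section.
Rod cross-section A_rod = π/4 × (109 mm)² = 9331 mm^2
F = P × A_rod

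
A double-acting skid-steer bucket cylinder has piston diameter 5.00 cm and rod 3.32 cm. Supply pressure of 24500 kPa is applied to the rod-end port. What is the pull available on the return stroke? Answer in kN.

F ≈ 26.9 kN

Rod-side annular area A_ann = π/4 × (5.00² − 3.32²) = 10.98 cm^2
On retraction the pressure acts on the annular area (bore minus rod).
F = P × A_ann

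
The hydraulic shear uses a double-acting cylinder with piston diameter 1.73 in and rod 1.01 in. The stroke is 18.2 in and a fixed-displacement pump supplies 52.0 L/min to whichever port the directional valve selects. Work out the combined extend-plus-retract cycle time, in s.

t ≈ 1.34 s

Cap-side area A_cap = π/4 × (1.73 in)² = 2.351 in^2
Rod-side annular area A_ann = π/4 × (1.73² − 1.01²) = 1.549 in^2
t_ext = A_cap·L/Q = 0.8089 s
t_ret = A_ann·L/Q = 0.5332 s
t_cycle = t_ext + t_ret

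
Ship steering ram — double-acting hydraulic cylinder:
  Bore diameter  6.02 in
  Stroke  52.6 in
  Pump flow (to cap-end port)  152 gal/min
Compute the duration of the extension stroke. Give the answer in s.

t ≈ 2.56 s

Cap-side area A_cap = π/4 × (6.02 in)² = 28.46 in^2
Swept volume V = A × L; t = V / Q = A·L / Q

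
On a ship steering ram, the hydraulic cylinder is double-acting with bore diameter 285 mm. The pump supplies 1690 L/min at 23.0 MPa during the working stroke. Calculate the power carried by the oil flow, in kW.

Hydraulic power = P × Q

W ≈ 648 kW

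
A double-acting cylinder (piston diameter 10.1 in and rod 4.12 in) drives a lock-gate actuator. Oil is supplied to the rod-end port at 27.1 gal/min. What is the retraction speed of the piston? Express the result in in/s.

v ≈ 1.56 in/s

Rod-side annular area A_ann = π/4 × (10.1² − 4.12²) = 66.79 in^2
Flow into the rod-end port fills the annular volume.
v = Q / A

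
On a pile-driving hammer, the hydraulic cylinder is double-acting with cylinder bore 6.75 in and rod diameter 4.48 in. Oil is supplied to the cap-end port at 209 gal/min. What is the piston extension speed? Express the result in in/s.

Cap-side area A_cap = π/4 × (6.75 in)² = 35.78 in^2
v = Q / A

v ≈ 22.5 in/s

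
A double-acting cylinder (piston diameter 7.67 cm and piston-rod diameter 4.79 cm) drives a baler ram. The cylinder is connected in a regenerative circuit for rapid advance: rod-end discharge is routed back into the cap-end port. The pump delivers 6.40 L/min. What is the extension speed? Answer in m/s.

v ≈ 0.0592 m/s

In regeneration the rod-end outflow joins the pump flow into the cap end, so the net volume the pump must supply per unit advance equals the rod cross-section area.
Rod cross-section A_rod = π/4 × (4.79 cm)² = 18.02 cm^2
v = Q_pump / A_rod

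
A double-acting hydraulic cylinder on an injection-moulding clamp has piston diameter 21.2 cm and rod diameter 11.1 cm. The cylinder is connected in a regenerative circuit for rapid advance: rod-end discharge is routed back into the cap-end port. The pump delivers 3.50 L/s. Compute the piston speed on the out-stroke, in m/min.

In regeneration the rod-end outflow joins the pump flow into the cap end, so the net volume the pump must supply per unit advance equals the rod cross-section area.
Rod cross-section A_rod = π/4 × (11.1 cm)² = 96.77 cm^2
v = Q_pump / A_rod

v ≈ 21.7 m/min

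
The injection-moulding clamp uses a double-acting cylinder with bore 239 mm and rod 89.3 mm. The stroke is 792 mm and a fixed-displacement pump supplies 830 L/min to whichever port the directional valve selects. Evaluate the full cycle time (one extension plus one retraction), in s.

t ≈ 4.78 s

Cap-side area A_cap = π/4 × (239 mm)² = 44860 mm^2
Rod-side annular area A_ann = π/4 × (239² − 89.3²) = 38600 mm^2
t_ext = A_cap·L/Q = 2.569 s
t_ret = A_ann·L/Q = 2.210 s
t_cycle = t_ext + t_ret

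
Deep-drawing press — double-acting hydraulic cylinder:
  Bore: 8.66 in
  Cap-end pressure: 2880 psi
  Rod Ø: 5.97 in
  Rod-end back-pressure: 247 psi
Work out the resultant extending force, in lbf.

Cap-side area A_cap = π/4 × (8.66 in)² = 58.90 in^2
Rod-side annular area A_ann = π/4 × (8.66² − 5.97²) = 30.91 in^2
Net thrust = P_cap·A_cap − P_rod·A_ann = 1.696e5 lbf − 7635 lbf

F ≈ 1.62e5 lbf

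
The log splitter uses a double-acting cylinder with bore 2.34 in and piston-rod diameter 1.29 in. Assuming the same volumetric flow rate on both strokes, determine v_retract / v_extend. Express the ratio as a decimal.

v_ret/v_ext ≈ 1.44

Cap-side area A_cap = π/4 × (2.34 in)² = 4.301 in^2
Rod-side annular area A_ann = π/4 × (2.34² − 1.29²) = 2.994 in^2
For equal Q, v ∝ 1/A, so v_ret/v_ext = A_cap/A_ann.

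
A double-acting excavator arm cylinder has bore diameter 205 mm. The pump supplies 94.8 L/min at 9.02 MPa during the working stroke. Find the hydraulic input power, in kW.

Hydraulic power = P × Q

W ≈ 14.3 kW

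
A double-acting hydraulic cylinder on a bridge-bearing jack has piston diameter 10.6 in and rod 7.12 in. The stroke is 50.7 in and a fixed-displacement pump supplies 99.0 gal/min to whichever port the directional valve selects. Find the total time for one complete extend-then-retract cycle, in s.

t ≈ 18.2 s

Cap-side area A_cap = π/4 × (10.6 in)² = 88.25 in^2
Rod-side annular area A_ann = π/4 × (10.6² − 7.12²) = 48.43 in^2
t_ext = A_cap·L/Q = 11.74 s
t_ret = A_ann·L/Q = 6.442 s
t_cycle = t_ext + t_ret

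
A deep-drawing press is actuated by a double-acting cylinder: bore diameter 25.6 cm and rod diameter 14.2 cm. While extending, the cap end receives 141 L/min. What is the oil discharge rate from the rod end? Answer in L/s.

Cap-side area A_cap = π/4 × (25.6 cm)² = 514.7 cm^2
Rod-side annular area A_ann = π/4 × (25.6² − 14.2²) = 356.4 cm^2
Piston speed v = Q_in/A_cap; rod-end outflow Q_out = v × A_ann = Q_in × A_ann/A_cap.

Q_out ≈ 1.63 L/s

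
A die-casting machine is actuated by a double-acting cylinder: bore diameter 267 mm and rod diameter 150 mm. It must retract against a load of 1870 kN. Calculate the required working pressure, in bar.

P ≈ 488 bar

Rod-side annular area A_ann = π/4 × (267² − 150²) = 38320 mm^2
Retraction: pressure acts on the annular area.
P = F / A = 1870 kN / A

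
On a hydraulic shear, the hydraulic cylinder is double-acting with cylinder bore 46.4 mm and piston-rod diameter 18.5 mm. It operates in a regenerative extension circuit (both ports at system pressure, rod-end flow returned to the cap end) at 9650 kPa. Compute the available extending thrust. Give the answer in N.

With equal pressure on both faces, forces on the annular region cancel; the net push is pressure × rod cross-section.
Rod cross-section A_rod = π/4 × (18.5 mm)² = 268.8 mm^2
F = P × A_rod

F ≈ 2590 N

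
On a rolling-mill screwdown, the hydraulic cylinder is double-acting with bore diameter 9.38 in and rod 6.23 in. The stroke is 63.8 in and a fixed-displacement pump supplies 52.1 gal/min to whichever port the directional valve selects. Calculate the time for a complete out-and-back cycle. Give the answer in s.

t ≈ 34.3 s

Cap-side area A_cap = π/4 × (9.38 in)² = 69.10 in^2
Rod-side annular area A_ann = π/4 × (9.38² − 6.23²) = 38.62 in^2
t_ext = A_cap·L/Q = 21.98 s
t_ret = A_ann·L/Q = 12.28 s
t_cycle = t_ext + t_ret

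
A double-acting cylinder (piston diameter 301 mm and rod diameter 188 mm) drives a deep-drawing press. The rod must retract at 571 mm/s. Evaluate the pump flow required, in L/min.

Q ≈ 1490 L/min

Rod-side annular area A_ann = π/4 × (301² − 188²) = 43400 mm^2
Q = A × v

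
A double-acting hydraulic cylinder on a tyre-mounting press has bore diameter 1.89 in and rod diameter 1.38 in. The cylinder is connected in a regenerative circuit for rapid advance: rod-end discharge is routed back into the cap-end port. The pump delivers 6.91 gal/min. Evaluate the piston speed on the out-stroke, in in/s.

In regeneration the rod-end outflow joins the pump flow into the cap end, so the net volume the pump must supply per unit advance equals the rod cross-section area.
Rod cross-section A_rod = π/4 × (1.38 in)² = 1.496 in^2
v = Q_pump / A_rod

v ≈ 17.8 in/s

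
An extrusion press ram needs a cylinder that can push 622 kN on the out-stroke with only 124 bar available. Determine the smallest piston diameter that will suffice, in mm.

D ≈ 253 mm

Extension force acts on the full piston face: F = P × (π/4)D².
D = √(4F / (πP)) = √(4 × 622 kN / (π × 124 bar))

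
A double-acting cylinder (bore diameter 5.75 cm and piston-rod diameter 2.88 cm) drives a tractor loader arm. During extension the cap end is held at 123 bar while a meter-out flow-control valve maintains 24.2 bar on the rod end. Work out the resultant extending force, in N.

Cap-side area A_cap = π/4 × (5.75 cm)² = 25.97 cm^2
Rod-side annular area A_ann = π/4 × (5.75² − 2.88²) = 19.45 cm^2
Net thrust = P_cap·A_cap − P_rod·A_ann = 31940 N − 4708 N

F ≈ 27200 N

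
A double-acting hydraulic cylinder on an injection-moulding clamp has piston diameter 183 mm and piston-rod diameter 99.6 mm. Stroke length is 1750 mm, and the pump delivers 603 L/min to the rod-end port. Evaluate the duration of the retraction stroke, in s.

Rod-side annular area A_ann = π/4 × (183² − 99.6²) = 18510 mm^2
Swept volume V = A × L; t = V / Q = A·L / Q

t ≈ 3.22 s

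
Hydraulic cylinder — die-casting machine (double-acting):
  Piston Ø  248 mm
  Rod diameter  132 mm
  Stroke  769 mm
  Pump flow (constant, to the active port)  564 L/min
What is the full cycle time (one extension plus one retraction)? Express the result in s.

Cap-side area A_cap = π/4 × (248 mm)² = 48310 mm^2
Rod-side annular area A_ann = π/4 × (248² − 132²) = 34620 mm^2
t_ext = A_cap·L/Q = 3.952 s
t_ret = A_ann·L/Q = 2.832 s
t_cycle = t_ext + t_ret

t ≈ 6.78 s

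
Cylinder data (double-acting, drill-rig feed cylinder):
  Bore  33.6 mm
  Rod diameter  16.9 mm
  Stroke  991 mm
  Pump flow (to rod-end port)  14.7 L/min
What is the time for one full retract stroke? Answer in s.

t ≈ 2.68 s

Rod-side annular area A_ann = π/4 × (33.6² − 16.9²) = 662.4 mm^2
Swept volume V = A × L; t = V / Q = A·L / Q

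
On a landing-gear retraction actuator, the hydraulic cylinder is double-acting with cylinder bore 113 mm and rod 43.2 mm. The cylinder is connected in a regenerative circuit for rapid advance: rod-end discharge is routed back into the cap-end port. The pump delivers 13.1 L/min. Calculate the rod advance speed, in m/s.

v ≈ 0.149 m/s

In regeneration the rod-end outflow joins the pump flow into the cap end, so the net volume the pump must supply per unit advance equals the rod cross-section area.
Rod cross-section A_rod = π/4 × (43.2 mm)² = 1466 mm^2
v = Q_pump / A_rod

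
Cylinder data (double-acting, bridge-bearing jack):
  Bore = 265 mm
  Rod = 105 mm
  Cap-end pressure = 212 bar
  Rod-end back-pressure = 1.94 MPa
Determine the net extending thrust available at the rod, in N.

Cap-side area A_cap = π/4 × (265 mm)² = 55150 mm^2
Rod-side annular area A_ann = π/4 × (265² − 105²) = 46500 mm^2
Net thrust = P_cap·A_cap − P_rod·A_ann = 1.169e6 N − 90200 N

F ≈ 1.08e6 N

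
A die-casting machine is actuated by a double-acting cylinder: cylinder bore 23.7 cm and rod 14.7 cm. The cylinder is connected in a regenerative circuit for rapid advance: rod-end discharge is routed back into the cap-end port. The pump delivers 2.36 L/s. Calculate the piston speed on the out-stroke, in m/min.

v ≈ 8.34 m/min

In regeneration the rod-end outflow joins the pump flow into the cap end, so the net volume the pump must supply per unit advance equals the rod cross-section area.
Rod cross-section A_rod = π/4 × (14.7 cm)² = 169.7 cm^2
v = Q_pump / A_rod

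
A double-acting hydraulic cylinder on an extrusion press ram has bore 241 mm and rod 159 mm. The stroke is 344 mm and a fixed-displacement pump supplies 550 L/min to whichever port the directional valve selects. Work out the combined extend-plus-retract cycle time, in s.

Cap-side area A_cap = π/4 × (241 mm)² = 45620 mm^2
Rod-side annular area A_ann = π/4 × (241² − 159²) = 25760 mm^2
t_ext = A_cap·L/Q = 1.712 s
t_ret = A_ann·L/Q = 0.9667 s
t_cycle = t_ext + t_ret

t ≈ 2.68 s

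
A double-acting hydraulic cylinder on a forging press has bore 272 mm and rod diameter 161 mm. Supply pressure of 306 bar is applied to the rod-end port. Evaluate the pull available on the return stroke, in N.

F ≈ 1.16e6 N

Rod-side annular area A_ann = π/4 × (272² − 161²) = 37750 mm^2
On retraction the pressure acts on the annular area (bore minus rod).
F = P × A_ann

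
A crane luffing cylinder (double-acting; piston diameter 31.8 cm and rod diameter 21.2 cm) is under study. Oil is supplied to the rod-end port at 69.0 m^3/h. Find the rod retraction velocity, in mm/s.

Rod-side annular area A_ann = π/4 × (31.8² − 21.2²) = 441.2 cm^2
Flow into the rod-end port fills the annular volume.
v = Q / A

v ≈ 434 mm/s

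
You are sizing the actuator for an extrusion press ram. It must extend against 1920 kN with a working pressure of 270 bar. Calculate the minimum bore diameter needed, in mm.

Extension force acts on the full piston face: F = P × (π/4)D².
D = √(4F / (πP)) = √(4 × 1920 kN / (π × 270 bar))

D ≈ 301 mm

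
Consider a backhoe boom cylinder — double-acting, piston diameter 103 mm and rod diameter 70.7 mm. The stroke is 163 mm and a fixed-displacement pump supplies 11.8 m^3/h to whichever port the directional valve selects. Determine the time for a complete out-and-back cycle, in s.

Cap-side area A_cap = π/4 × (103 mm)² = 8332 mm^2
Rod-side annular area A_ann = π/4 × (103² − 70.7²) = 4406 mm^2
t_ext = A_cap·L/Q = 0.4144 s
t_ret = A_ann·L/Q = 0.2191 s
t_cycle = t_ext + t_ret

t ≈ 0.633 s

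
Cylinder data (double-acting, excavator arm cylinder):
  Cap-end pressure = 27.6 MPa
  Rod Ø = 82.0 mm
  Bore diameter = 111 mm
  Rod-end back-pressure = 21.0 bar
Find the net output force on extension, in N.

F ≈ 2.58e5 N

Cap-side area A_cap = π/4 × (111 mm)² = 9677 mm^2
Rod-side annular area A_ann = π/4 × (111² − 82.0²) = 4396 mm^2
Net thrust = P_cap·A_cap − P_rod·A_ann = 2.671e5 N − 9231 N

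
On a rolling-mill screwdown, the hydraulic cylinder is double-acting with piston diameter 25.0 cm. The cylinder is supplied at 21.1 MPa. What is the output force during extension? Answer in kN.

F ≈ 1040 kN

Cap-side area A_cap = π/4 × (25.0 cm)² = 490.9 cm^2
F = P × A_cap = 21.1 MPa × A_cap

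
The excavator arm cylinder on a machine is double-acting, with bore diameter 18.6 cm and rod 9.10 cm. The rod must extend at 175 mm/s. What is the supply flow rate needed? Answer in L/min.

Cap-side area A_cap = π/4 × (18.6 cm)² = 271.7 cm^2
Q = A × v

Q ≈ 285 L/min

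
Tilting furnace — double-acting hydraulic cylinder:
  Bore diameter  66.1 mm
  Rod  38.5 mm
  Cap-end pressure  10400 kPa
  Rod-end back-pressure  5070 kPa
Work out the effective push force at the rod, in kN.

Cap-side area A_cap = π/4 × (66.1 mm)² = 3432 mm^2
Rod-side annular area A_ann = π/4 × (66.1² − 38.5²) = 2267 mm^2
Net thrust = P_cap·A_cap − P_rod·A_ann = 35.69 kN − 11.50 kN

F ≈ 24.2 kN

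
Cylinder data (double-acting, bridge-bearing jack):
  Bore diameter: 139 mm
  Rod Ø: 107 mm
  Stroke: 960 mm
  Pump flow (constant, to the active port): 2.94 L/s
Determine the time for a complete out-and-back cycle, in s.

Cap-side area A_cap = π/4 × (139 mm)² = 15170 mm^2
Rod-side annular area A_ann = π/4 × (139² − 107²) = 6183 mm^2
t_ext = A_cap·L/Q = 4.955 s
t_ret = A_ann·L/Q = 2.019 s
t_cycle = t_ext + t_ret

t ≈ 6.97 s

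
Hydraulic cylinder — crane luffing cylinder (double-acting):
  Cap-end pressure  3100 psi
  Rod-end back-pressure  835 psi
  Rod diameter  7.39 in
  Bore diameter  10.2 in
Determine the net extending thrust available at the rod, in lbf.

F ≈ 2.21e5 lbf

Cap-side area A_cap = π/4 × (10.2 in)² = 81.71 in^2
Rod-side annular area A_ann = π/4 × (10.2² − 7.39²) = 38.82 in^2
Net thrust = P_cap·A_cap − P_rod·A_ann = 2.533e5 lbf − 32420 lbf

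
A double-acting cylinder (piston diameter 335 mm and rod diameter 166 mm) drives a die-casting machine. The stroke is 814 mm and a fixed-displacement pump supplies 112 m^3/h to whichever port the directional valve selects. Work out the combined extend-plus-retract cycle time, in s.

Cap-side area A_cap = π/4 × (335 mm)² = 88140 mm^2
Rod-side annular area A_ann = π/4 × (335² − 166²) = 66500 mm^2
t_ext = A_cap·L/Q = 2.306 s
t_ret = A_ann·L/Q = 1.740 s
t_cycle = t_ext + t_ret

t ≈ 4.05 s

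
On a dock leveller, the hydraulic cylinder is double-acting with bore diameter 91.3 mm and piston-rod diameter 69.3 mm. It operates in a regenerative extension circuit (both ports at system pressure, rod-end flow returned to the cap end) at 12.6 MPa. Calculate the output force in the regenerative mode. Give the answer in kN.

F ≈ 47.5 kN

With equal pressure on both faces, forces on the annular region cancel; the net push is pressure × rod cross-section.
Rod cross-section A_rod = π/4 × (69.3 mm)² = 3772 mm^2
F = P × A_rod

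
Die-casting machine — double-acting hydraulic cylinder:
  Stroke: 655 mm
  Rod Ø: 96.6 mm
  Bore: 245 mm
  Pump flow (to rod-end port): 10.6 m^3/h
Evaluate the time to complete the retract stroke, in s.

t ≈ 8.86 s

Rod-side annular area A_ann = π/4 × (245² − 96.6²) = 39810 mm^2
Swept volume V = A × L; t = V / Q = A·L / Q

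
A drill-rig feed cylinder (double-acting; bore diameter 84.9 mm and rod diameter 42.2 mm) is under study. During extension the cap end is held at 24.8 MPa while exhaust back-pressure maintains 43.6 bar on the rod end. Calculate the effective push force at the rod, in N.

F ≈ 1.22e5 N

Cap-side area A_cap = π/4 × (84.9 mm)² = 5661 mm^2
Rod-side annular area A_ann = π/4 × (84.9² − 42.2²) = 4262 mm^2
Net thrust = P_cap·A_cap − P_rod·A_ann = 1.404e5 N − 18580 N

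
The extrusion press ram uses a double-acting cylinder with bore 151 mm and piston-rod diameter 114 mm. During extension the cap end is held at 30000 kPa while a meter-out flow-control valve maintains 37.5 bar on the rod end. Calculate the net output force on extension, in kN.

Cap-side area A_cap = π/4 × (151 mm)² = 17910 mm^2
Rod-side annular area A_ann = π/4 × (151² − 114²) = 7701 mm^2
Net thrust = P_cap·A_cap − P_rod·A_ann = 537.2 kN − 28.88 kN

F ≈ 508 kN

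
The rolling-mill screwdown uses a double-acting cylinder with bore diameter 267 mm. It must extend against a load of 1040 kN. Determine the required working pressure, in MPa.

P ≈ 18.6 MPa

Cap-side area A_cap = π/4 × (267 mm)² = 55990 mm^2
P = F / A = 1040 kN / A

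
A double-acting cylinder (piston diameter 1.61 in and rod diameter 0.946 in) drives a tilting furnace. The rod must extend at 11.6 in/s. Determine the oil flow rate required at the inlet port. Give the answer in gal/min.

Q ≈ 6.13 gal/min

Cap-side area A_cap = π/4 × (1.61 in)² = 2.036 in^2
Q = A × v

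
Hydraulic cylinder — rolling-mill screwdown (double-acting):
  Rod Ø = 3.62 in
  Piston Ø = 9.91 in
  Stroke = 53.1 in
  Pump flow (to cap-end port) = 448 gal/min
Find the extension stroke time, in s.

Cap-side area A_cap = π/4 × (9.91 in)² = 77.13 in^2
Swept volume V = A × L; t = V / Q = A·L / Q

t ≈ 2.37 s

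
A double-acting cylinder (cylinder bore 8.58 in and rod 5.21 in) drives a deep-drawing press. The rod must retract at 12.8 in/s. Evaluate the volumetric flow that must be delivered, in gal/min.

Rod-side annular area A_ann = π/4 × (8.58² − 5.21²) = 36.50 in^2
Q = A × v

Q ≈ 121 gal/min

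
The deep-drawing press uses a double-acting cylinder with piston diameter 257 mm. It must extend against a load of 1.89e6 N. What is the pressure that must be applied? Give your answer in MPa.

Cap-side area A_cap = π/4 × (257 mm)² = 51870 mm^2
P = F / A = 1.89e6 N / A

P ≈ 36.4 MPa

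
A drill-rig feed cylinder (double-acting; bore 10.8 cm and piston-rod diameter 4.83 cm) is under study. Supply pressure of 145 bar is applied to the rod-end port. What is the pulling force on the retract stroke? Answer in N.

Rod-side annular area A_ann = π/4 × (10.8² − 4.83²) = 73.29 cm^2
On retraction the pressure acts on the annular area (bore minus rod).
F = P × A_ann

F ≈ 1.06e5 N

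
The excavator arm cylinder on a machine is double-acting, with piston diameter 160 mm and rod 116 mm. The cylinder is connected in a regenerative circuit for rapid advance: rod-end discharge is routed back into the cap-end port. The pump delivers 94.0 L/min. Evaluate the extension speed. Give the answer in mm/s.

In regeneration the rod-end outflow joins the pump flow into the cap end, so the net volume the pump must supply per unit advance equals the rod cross-section area.
Rod cross-section A_rod = π/4 × (116 mm)² = 10570 mm^2
v = Q_pump / A_rod

v ≈ 148 mm/s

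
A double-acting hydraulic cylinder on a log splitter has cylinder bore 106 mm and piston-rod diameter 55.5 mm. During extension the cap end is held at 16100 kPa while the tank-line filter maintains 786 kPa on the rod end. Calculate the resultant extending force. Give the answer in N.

F ≈ 1.37e5 N

Cap-side area A_cap = π/4 × (106 mm)² = 8825 mm^2
Rod-side annular area A_ann = π/4 × (106² − 55.5²) = 6406 mm^2
Net thrust = P_cap·A_cap − P_rod·A_ann = 1.421e5 N − 5035 N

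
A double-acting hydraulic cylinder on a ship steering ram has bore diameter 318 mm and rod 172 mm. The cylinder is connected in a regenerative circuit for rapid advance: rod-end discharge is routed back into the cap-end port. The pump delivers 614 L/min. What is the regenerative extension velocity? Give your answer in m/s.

v ≈ 0.440 m/s

In regeneration the rod-end outflow joins the pump flow into the cap end, so the net volume the pump must supply per unit advance equals the rod cross-section area.
Rod cross-section A_rod = π/4 × (172 mm)² = 23240 mm^2
v = Q_pump / A_rod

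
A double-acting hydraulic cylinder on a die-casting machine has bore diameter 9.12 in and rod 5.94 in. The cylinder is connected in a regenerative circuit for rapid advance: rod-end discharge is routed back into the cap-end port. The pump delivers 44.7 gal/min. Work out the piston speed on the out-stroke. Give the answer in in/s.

v ≈ 6.21 in/s

In regeneration the rod-end outflow joins the pump flow into the cap end, so the net volume the pump must supply per unit advance equals the rod cross-section area.
Rod cross-section A_rod = π/4 × (5.94 in)² = 27.71 in^2
v = Q_pump / A_rod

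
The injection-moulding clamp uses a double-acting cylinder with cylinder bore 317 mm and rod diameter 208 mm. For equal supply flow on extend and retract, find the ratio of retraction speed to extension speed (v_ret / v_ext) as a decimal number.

Cap-side area A_cap = π/4 × (317 mm)² = 78920 mm^2
Rod-side annular area A_ann = π/4 × (317² − 208²) = 44940 mm^2
For equal Q, v ∝ 1/A, so v_ret/v_ext = A_cap/A_ann.

v_ret/v_ext ≈ 1.76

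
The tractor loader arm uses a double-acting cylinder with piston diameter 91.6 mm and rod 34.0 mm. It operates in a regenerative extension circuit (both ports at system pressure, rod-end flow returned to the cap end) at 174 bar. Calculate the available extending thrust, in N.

F ≈ 15800 N

With equal pressure on both faces, forces on the annular region cancel; the net push is pressure × rod cross-section.
Rod cross-section A_rod = π/4 × (34.0 mm)² = 907.9 mm^2
F = P × A_rod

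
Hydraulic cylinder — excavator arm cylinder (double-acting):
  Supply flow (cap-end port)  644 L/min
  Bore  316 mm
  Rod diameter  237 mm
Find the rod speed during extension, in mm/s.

v ≈ 137 mm/s

Cap-side area A_cap = π/4 × (316 mm)² = 78430 mm^2
v = Q / A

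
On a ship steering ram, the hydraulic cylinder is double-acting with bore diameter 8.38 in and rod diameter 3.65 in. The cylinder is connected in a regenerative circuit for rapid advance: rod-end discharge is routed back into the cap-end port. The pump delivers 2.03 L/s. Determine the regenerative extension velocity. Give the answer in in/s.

v ≈ 11.8 in/s

In regeneration the rod-end outflow joins the pump flow into the cap end, so the net volume the pump must supply per unit advance equals the rod cross-section area.
Rod cross-section A_rod = π/4 × (3.65 in)² = 10.46 in^2
v = Q_pump / A_rod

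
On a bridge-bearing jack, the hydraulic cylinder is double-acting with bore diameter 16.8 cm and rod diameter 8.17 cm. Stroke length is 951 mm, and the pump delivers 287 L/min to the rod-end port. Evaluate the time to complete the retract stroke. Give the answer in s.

t ≈ 3.36 s

Rod-side annular area A_ann = π/4 × (16.8² − 8.17²) = 169.2 cm^2
Swept volume V = A × L; t = V / Q = A·L / Q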